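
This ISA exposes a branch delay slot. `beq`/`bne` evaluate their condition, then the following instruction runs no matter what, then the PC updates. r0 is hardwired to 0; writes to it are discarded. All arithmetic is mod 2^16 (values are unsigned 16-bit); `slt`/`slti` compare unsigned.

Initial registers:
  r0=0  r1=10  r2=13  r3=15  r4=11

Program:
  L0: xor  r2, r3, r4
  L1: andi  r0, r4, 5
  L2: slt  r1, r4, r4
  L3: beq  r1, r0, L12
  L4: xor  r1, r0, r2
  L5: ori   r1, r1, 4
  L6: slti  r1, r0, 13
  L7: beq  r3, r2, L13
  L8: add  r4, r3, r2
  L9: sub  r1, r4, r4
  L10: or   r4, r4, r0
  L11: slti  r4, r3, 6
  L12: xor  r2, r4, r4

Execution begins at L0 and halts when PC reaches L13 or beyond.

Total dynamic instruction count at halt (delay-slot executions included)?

PC=0  xor  r2, r3, r4        | r0=0 r1=10 r2=4 r3=15 r4=11
PC=1  andi  r0, r4, 5        | r0=0 r1=10 r2=4 r3=15 r4=11
PC=2  slt  r1, r4, r4        | r0=0 r1=0 r2=4 r3=15 r4=11
PC=3  beq  r1, r0, L12       | r0=0 r1=0 r2=4 r3=15 r4=11  [TAKEN]
PC=4  xor  r1, r0, r2        | r0=0 r1=4 r2=4 r3=15 r4=11
PC=12 xor  r2, r4, r4        | r0=0 r1=4 r2=0 r3=15 r4=11

6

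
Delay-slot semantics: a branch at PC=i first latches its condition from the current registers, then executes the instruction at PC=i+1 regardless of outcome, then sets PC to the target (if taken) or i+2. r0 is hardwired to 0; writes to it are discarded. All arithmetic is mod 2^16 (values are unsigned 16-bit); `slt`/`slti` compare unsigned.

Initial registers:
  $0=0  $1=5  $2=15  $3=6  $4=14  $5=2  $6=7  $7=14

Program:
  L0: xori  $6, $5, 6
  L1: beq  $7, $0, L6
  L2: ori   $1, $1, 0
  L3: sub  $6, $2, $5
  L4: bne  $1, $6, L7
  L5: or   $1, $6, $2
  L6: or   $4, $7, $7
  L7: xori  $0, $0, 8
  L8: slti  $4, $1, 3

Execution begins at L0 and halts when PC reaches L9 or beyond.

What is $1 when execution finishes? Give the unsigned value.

15

  step pc=0: xori  $6, $5, 6  regs=(0,5,15,6,14,2,4,14)
  step pc=1: beq  $7, $0, L6  cond=F  regs=(0,5,15,6,14,2,4,14)
  step pc=2: ori   $1, $1, 0  regs=(0,5,15,6,14,2,4,14)
  step pc=3: sub  $6, $2, $5  regs=(0,5,15,6,14,2,13,14)
  step pc=4: bne  $1, $6, L7  cond=T  regs=(0,5,15,6,14,2,13,14)
  step pc=5: or   $1, $6, $2  regs=(0,15,15,6,14,2,13,14)
  step pc=7: xori  $0, $0, 8  regs=(0,15,15,6,14,2,13,14)
  step pc=8: slti  $4, $1, 3  regs=(0,15,15,6,0,2,13,14)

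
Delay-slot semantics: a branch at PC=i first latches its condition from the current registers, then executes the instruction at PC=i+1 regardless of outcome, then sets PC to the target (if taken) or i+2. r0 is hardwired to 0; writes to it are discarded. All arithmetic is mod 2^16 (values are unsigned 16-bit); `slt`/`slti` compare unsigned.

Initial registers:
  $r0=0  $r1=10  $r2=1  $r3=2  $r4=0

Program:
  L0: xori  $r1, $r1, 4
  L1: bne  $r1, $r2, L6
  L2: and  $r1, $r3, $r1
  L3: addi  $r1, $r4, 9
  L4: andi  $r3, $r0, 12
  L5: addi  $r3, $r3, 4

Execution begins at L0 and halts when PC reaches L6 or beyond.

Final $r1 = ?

2

PC=0  xori  $r1, $r1, 4      | $r0=0 $r1=14 $r2=1 $r3=2 $r4=0
PC=1  bne  $r1, $r2, L6      | $r0=0 $r1=14 $r2=1 $r3=2 $r4=0  [TAKEN]
PC=2  and  $r1, $r3, $r1     | $r0=0 $r1=2 $r2=1 $r3=2 $r4=0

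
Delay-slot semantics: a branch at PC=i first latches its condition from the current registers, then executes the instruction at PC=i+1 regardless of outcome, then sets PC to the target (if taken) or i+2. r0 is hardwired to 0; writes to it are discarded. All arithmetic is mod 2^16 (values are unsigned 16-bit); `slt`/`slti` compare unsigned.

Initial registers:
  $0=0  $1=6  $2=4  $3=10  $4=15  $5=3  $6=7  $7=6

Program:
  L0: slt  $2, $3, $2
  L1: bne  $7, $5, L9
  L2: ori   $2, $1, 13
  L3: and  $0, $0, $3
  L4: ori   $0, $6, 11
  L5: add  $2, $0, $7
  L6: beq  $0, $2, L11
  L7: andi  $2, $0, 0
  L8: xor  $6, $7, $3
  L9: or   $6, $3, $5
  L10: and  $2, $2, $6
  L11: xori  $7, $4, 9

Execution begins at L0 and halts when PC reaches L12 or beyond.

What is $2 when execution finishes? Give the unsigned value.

11

[0] slt  $2, $3, $2  →  {$0:0, $1:6, $2:0, $3:10, $4:15, $5:3, $6:7, $7:6}
[1] bne  $7, $5, L9  →  {$0:0, $1:6, $2:0, $3:10, $4:15, $5:3, $6:7, $7:6}  ⟨branch taken⟩
[2] ori   $2, $1, 13  →  {$0:0, $1:6, $2:15, $3:10, $4:15, $5:3, $6:7, $7:6}
[9] or   $6, $3, $5  →  {$0:0, $1:6, $2:15, $3:10, $4:15, $5:3, $6:11, $7:6}
[10] and  $2, $2, $6  →  {$0:0, $1:6, $2:11, $3:10, $4:15, $5:3, $6:11, $7:6}
[11] xori  $7, $4, 9  →  {$0:0, $1:6, $2:11, $3:10, $4:15, $5:3, $6:11, $7:6}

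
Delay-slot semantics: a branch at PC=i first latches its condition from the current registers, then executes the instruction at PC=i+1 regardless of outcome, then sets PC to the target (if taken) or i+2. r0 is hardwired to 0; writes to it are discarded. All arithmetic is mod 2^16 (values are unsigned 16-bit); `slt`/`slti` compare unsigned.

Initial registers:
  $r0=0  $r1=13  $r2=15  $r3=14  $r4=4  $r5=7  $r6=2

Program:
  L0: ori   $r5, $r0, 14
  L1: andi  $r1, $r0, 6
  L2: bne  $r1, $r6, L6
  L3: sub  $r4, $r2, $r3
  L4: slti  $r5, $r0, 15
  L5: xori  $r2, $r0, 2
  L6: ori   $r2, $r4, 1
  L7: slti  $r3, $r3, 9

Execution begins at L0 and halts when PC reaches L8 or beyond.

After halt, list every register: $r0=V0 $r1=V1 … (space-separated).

[0] ori   $r5, $r0, 14  →  {$r0:0, $r1:13, $r2:15, $r3:14, $r4:4, $r5:14, $r6:2}
[1] andi  $r1, $r0, 6  →  {$r0:0, $r1:0, $r2:15, $r3:14, $r4:4, $r5:14, $r6:2}
[2] bne  $r1, $r6, L6  →  {$r0:0, $r1:0, $r2:15, $r3:14, $r4:4, $r5:14, $r6:2}  ⟨branch taken⟩
[3] sub  $r4, $r2, $r3  →  {$r0:0, $r1:0, $r2:15, $r3:14, $r4:1, $r5:14, $r6:2}
[6] ori   $r2, $r4, 1  →  {$r0:0, $r1:0, $r2:1, $r3:14, $r4:1, $r5:14, $r6:2}
[7] slti  $r3, $r3, 9  →  {$r0:0, $r1:0, $r2:1, $r3:0, $r4:1, $r5:14, $r6:2}

$r0=0 $r1=0 $r2=1 $r3=0 $r4=1 $r5=14 $r6=2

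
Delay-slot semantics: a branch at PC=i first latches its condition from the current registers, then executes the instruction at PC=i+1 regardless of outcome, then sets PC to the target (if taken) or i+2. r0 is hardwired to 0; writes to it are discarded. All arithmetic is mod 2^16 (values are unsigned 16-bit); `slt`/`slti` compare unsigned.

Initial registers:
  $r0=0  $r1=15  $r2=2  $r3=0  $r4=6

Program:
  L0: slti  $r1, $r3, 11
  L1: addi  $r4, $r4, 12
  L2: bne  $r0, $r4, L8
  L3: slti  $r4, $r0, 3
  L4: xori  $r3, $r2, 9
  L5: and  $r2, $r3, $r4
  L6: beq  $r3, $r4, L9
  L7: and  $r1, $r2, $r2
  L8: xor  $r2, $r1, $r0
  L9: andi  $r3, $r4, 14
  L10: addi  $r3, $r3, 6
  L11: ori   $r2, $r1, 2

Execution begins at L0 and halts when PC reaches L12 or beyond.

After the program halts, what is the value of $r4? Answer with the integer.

1

#0 slti  $r1, $r3, 11 ; 0/1/2/0/6
#1 addi  $r4, $r4, 12 ; 0/1/2/0/18
#2 bne  $r0, $r4, L8 ; 0/1/2/0/18 ; →target
#3 slti  $r4, $r0, 3 ; 0/1/2/0/1
#8 xor  $r2, $r1, $r0 ; 0/1/1/0/1
#9 andi  $r3, $r4, 14 ; 0/1/1/0/1
#10 addi  $r3, $r3, 6 ; 0/1/1/6/1
#11 ori   $r2, $r1, 2 ; 0/1/3/6/1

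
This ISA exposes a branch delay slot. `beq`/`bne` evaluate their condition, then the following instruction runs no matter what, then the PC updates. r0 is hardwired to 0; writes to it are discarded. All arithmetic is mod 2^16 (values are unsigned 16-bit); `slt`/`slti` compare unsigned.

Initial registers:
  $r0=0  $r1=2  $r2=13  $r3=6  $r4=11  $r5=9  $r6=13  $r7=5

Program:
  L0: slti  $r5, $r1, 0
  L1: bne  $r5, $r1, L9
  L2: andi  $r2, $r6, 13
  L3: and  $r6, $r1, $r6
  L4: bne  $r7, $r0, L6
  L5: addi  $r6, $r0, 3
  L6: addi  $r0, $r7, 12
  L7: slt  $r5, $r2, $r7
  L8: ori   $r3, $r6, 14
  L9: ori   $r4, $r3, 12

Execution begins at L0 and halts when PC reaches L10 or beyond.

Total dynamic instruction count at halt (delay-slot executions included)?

4

#0 slti  $r5, $r1, 0 ; 0/2/13/6/11/0/13/5
#1 bne  $r5, $r1, L9 ; 0/2/13/6/11/0/13/5 ; →target
#2 andi  $r2, $r6, 13 ; 0/2/13/6/11/0/13/5
#9 ori   $r4, $r3, 12 ; 0/2/13/6/14/0/13/5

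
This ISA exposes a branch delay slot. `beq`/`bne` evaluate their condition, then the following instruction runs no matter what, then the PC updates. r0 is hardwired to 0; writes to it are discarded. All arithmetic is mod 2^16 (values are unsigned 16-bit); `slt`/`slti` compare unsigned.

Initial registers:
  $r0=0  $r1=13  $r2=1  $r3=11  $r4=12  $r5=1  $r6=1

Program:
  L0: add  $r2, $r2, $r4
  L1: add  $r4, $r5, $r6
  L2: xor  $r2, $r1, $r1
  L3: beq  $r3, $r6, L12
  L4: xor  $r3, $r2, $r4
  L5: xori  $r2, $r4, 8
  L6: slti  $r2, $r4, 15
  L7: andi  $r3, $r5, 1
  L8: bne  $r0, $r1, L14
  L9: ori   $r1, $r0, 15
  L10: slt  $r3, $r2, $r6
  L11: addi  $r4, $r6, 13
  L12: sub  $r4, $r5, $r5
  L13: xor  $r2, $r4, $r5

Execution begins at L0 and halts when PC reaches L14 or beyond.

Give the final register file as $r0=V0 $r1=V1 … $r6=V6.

$r0=0 $r1=15 $r2=1 $r3=1 $r4=2 $r5=1 $r6=1

[0] add  $r2, $r2, $r4  →  {$r0:0, $r1:13, $r2:13, $r3:11, $r4:12, $r5:1, $r6:1}
[1] add  $r4, $r5, $r6  →  {$r0:0, $r1:13, $r2:13, $r3:11, $r4:2, $r5:1, $r6:1}
[2] xor  $r2, $r1, $r1  →  {$r0:0, $r1:13, $r2:0, $r3:11, $r4:2, $r5:1, $r6:1}
[3] beq  $r3, $r6, L12  →  {$r0:0, $r1:13, $r2:0, $r3:11, $r4:2, $r5:1, $r6:1}  ⟨branch fallthrough⟩
[4] xor  $r3, $r2, $r4  →  {$r0:0, $r1:13, $r2:0, $r3:2, $r4:2, $r5:1, $r6:1}
[5] xori  $r2, $r4, 8  →  {$r0:0, $r1:13, $r2:10, $r3:2, $r4:2, $r5:1, $r6:1}
[6] slti  $r2, $r4, 15  →  {$r0:0, $r1:13, $r2:1, $r3:2, $r4:2, $r5:1, $r6:1}
[7] andi  $r3, $r5, 1  →  {$r0:0, $r1:13, $r2:1, $r3:1, $r4:2, $r5:1, $r6:1}
[8] bne  $r0, $r1, L14  →  {$r0:0, $r1:13, $r2:1, $r3:1, $r4:2, $r5:1, $r6:1}  ⟨branch taken⟩
[9] ori   $r1, $r0, 15  →  {$r0:0, $r1:15, $r2:1, $r3:1, $r4:2, $r5:1, $r6:1}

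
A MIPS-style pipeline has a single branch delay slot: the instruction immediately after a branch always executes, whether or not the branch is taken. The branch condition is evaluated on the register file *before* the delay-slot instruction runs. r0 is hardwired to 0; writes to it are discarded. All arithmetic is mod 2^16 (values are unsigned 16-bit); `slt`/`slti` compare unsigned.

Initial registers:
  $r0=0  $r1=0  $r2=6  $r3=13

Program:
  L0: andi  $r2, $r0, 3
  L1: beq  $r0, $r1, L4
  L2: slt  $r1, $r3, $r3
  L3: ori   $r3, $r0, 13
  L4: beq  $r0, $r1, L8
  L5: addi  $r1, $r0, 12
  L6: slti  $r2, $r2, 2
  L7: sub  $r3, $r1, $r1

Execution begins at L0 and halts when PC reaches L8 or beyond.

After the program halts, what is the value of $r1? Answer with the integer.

12

  step pc=0: andi  $r2, $r0, 3  regs=(0,0,0,13)
  step pc=1: beq  $r0, $r1, L4  cond=T  regs=(0,0,0,13)
  step pc=2: slt  $r1, $r3, $r3  regs=(0,0,0,13)
  step pc=4: beq  $r0, $r1, L8  cond=T  regs=(0,0,0,13)
  step pc=5: addi  $r1, $r0, 12  regs=(0,12,0,13)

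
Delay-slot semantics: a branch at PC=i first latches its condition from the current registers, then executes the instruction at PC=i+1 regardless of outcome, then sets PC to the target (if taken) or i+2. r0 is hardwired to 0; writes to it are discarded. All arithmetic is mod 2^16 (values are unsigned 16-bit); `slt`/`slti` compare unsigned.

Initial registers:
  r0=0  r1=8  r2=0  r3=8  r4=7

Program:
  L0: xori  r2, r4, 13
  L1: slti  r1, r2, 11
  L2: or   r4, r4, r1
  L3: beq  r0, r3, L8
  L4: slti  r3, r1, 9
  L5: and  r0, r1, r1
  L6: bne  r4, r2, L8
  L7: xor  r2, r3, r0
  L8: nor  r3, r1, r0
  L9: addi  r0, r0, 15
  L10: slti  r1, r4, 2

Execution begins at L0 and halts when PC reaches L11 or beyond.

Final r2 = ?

1

#0 xori  r2, r4, 13 ; 0/8/10/8/7
#1 slti  r1, r2, 11 ; 0/1/10/8/7
#2 or   r4, r4, r1 ; 0/1/10/8/7
#3 beq  r0, r3, L8 ; 0/1/10/8/7 ; →fallthru
#4 slti  r3, r1, 9 ; 0/1/10/1/7
#5 and  r0, r1, r1 ; 0/1/10/1/7
#6 bne  r4, r2, L8 ; 0/1/10/1/7 ; →target
#7 xor  r2, r3, r0 ; 0/1/1/1/7
#8 nor  r3, r1, r0 ; 0/1/1/65534/7
#9 addi  r0, r0, 15 ; 0/1/1/65534/7
#10 slti  r1, r4, 2 ; 0/0/1/65534/7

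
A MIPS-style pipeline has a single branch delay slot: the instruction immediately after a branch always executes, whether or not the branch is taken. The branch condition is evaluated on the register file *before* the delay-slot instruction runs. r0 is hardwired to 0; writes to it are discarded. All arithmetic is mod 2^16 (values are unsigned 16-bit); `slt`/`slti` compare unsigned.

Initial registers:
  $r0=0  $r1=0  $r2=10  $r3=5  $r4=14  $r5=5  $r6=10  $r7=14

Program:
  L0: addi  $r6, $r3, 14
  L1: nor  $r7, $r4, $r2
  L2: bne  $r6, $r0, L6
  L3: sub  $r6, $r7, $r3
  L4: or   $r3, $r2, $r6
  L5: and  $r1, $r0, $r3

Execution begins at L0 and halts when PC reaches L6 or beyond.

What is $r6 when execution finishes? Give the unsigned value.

  step pc=0: addi  $r6, $r3, 14  regs=(0,0,10,5,14,5,19,14)
  step pc=1: nor  $r7, $r4, $r2  regs=(0,0,10,5,14,5,19,65521)
  step pc=2: bne  $r6, $r0, L6  cond=T  regs=(0,0,10,5,14,5,19,65521)
  step pc=3: sub  $r6, $r7, $r3  regs=(0,0,10,5,14,5,65516,65521)

65516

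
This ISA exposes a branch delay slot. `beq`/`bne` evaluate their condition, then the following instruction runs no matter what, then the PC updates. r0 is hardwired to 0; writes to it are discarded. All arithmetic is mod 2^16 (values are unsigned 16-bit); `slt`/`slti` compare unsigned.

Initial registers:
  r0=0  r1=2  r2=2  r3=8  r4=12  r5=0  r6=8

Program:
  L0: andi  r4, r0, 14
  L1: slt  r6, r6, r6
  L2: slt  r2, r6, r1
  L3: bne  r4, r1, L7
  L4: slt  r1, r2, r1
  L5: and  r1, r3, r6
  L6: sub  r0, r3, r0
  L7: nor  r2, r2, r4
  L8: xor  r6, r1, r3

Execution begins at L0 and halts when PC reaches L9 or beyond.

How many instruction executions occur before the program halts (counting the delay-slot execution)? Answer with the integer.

[0] andi  r4, r0, 14  →  {r0:0, r1:2, r2:2, r3:8, r4:0, r5:0, r6:8}
[1] slt  r6, r6, r6  →  {r0:0, r1:2, r2:2, r3:8, r4:0, r5:0, r6:0}
[2] slt  r2, r6, r1  →  {r0:0, r1:2, r2:1, r3:8, r4:0, r5:0, r6:0}
[3] bne  r4, r1, L7  →  {r0:0, r1:2, r2:1, r3:8, r4:0, r5:0, r6:0}  ⟨branch taken⟩
[4] slt  r1, r2, r1  →  {r0:0, r1:1, r2:1, r3:8, r4:0, r5:0, r6:0}
[7] nor  r2, r2, r4  →  {r0:0, r1:1, r2:65534, r3:8, r4:0, r5:0, r6:0}
[8] xor  r6, r1, r3  →  {r0:0, r1:1, r2:65534, r3:8, r4:0, r5:0, r6:9}

7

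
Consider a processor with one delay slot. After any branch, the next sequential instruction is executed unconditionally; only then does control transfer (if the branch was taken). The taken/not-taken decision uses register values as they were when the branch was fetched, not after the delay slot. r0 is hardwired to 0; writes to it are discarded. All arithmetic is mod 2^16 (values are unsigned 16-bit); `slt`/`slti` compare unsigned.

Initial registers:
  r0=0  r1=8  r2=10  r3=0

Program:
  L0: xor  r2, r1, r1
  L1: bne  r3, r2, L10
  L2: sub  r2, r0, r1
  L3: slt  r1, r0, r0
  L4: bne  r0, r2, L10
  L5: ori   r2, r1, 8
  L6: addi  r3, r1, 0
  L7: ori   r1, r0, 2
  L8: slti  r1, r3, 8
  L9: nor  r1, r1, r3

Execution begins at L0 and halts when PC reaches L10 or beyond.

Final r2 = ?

8

PC=0  xor  r2, r1, r1        | r0=0 r1=8 r2=0 r3=0
PC=1  bne  r3, r2, L10       | r0=0 r1=8 r2=0 r3=0  [not taken]
PC=2  sub  r2, r0, r1        | r0=0 r1=8 r2=65528 r3=0
PC=3  slt  r1, r0, r0        | r0=0 r1=0 r2=65528 r3=0
PC=4  bne  r0, r2, L10       | r0=0 r1=0 r2=65528 r3=0  [TAKEN]
PC=5  ori   r2, r1, 8        | r0=0 r1=0 r2=8 r3=0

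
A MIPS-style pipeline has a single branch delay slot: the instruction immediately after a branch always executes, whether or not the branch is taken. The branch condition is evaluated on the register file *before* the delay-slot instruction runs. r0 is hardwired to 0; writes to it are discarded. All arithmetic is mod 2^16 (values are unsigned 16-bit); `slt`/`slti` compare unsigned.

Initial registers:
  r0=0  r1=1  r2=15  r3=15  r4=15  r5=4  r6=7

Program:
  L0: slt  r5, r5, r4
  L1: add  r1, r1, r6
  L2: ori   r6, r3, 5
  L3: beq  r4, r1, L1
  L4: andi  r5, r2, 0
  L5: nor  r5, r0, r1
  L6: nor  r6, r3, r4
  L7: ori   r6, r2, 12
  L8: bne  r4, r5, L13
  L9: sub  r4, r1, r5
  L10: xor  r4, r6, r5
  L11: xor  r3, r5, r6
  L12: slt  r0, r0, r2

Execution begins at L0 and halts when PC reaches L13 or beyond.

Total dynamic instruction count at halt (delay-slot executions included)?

10

[0] slt  r5, r5, r4  →  {r0:0, r1:1, r2:15, r3:15, r4:15, r5:1, r6:7}
[1] add  r1, r1, r6  →  {r0:0, r1:8, r2:15, r3:15, r4:15, r5:1, r6:7}
[2] ori   r6, r3, 5  →  {r0:0, r1:8, r2:15, r3:15, r4:15, r5:1, r6:15}
[3] beq  r4, r1, L1  →  {r0:0, r1:8, r2:15, r3:15, r4:15, r5:1, r6:15}  ⟨branch fallthrough⟩
[4] andi  r5, r2, 0  →  {r0:0, r1:8, r2:15, r3:15, r4:15, r5:0, r6:15}
[5] nor  r5, r0, r1  →  {r0:0, r1:8, r2:15, r3:15, r4:15, r5:65527, r6:15}
[6] nor  r6, r3, r4  →  {r0:0, r1:8, r2:15, r3:15, r4:15, r5:65527, r6:65520}
[7] ori   r6, r2, 12  →  {r0:0, r1:8, r2:15, r3:15, r4:15, r5:65527, r6:15}
[8] bne  r4, r5, L13  →  {r0:0, r1:8, r2:15, r3:15, r4:15, r5:65527, r6:15}  ⟨branch taken⟩
[9] sub  r4, r1, r5  →  {r0:0, r1:8, r2:15, r3:15, r4:17, r5:65527, r6:15}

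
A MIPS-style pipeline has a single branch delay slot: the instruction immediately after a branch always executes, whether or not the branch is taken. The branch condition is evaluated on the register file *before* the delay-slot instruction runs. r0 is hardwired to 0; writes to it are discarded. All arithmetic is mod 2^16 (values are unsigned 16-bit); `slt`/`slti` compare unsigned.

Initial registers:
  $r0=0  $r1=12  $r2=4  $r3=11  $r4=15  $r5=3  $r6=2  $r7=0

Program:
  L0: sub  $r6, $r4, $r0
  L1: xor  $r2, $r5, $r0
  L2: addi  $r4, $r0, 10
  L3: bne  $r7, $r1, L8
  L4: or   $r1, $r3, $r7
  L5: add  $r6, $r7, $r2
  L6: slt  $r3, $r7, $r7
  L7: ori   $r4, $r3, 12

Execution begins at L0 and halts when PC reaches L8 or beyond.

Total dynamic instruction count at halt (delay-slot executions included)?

5

#0 sub  $r6, $r4, $r0 ; 0/12/4/11/15/3/15/0
#1 xor  $r2, $r5, $r0 ; 0/12/3/11/15/3/15/0
#2 addi  $r4, $r0, 10 ; 0/12/3/11/10/3/15/0
#3 bne  $r7, $r1, L8 ; 0/12/3/11/10/3/15/0 ; →target
#4 or   $r1, $r3, $r7 ; 0/11/3/11/10/3/15/0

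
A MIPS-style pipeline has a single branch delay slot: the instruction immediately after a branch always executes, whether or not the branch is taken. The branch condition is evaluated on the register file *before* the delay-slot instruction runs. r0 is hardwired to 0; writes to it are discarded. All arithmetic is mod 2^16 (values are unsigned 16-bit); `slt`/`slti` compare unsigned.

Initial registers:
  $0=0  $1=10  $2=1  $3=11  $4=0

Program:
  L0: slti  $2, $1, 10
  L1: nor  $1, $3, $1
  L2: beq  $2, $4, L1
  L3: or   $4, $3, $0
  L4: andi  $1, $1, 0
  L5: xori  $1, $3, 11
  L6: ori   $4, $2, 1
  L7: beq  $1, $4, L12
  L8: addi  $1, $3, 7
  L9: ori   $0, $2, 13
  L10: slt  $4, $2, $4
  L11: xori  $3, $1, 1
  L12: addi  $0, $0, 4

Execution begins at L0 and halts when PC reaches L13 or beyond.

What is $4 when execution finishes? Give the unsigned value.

[0] slti  $2, $1, 10  →  {$0:0, $1:10, $2:0, $3:11, $4:0}
[1] nor  $1, $3, $1  →  {$0:0, $1:65524, $2:0, $3:11, $4:0}
[2] beq  $2, $4, L1  →  {$0:0, $1:65524, $2:0, $3:11, $4:0}  ⟨branch taken⟩
[3] or   $4, $3, $0  →  {$0:0, $1:65524, $2:0, $3:11, $4:11}
[1] nor  $1, $3, $1  →  {$0:0, $1:0, $2:0, $3:11, $4:11}
[2] beq  $2, $4, L1  →  {$0:0, $1:0, $2:0, $3:11, $4:11}  ⟨branch fallthrough⟩
[3] or   $4, $3, $0  →  {$0:0, $1:0, $2:0, $3:11, $4:11}
[4] andi  $1, $1, 0  →  {$0:0, $1:0, $2:0, $3:11, $4:11}
[5] xori  $1, $3, 11  →  {$0:0, $1:0, $2:0, $3:11, $4:11}
[6] ori   $4, $2, 1  →  {$0:0, $1:0, $2:0, $3:11, $4:1}
[7] beq  $1, $4, L12  →  {$0:0, $1:0, $2:0, $3:11, $4:1}  ⟨branch fallthrough⟩
[8] addi  $1, $3, 7  →  {$0:0, $1:18, $2:0, $3:11, $4:1}
[9] ori   $0, $2, 13  →  {$0:0, $1:18, $2:0, $3:11, $4:1}
[10] slt  $4, $2, $4  →  {$0:0, $1:18, $2:0, $3:11, $4:1}
[11] xori  $3, $1, 1  →  {$0:0, $1:18, $2:0, $3:19, $4:1}
[12] addi  $0, $0, 4  →  {$0:0, $1:18, $2:0, $3:19, $4:1}

1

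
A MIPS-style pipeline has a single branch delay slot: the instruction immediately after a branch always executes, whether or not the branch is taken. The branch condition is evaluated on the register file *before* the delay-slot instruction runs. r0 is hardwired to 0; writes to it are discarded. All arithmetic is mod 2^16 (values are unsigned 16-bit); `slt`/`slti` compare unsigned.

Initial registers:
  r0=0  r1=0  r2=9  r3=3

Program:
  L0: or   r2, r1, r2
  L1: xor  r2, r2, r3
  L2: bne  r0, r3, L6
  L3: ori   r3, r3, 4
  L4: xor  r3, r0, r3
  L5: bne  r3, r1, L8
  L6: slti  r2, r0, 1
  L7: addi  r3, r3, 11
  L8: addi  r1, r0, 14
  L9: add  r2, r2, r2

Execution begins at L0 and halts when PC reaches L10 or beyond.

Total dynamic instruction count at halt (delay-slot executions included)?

[0] or   r2, r1, r2  →  {r0:0, r1:0, r2:9, r3:3}
[1] xor  r2, r2, r3  →  {r0:0, r1:0, r2:10, r3:3}
[2] bne  r0, r3, L6  →  {r0:0, r1:0, r2:10, r3:3}  ⟨branch taken⟩
[3] ori   r3, r3, 4  →  {r0:0, r1:0, r2:10, r3:7}
[6] slti  r2, r0, 1  →  {r0:0, r1:0, r2:1, r3:7}
[7] addi  r3, r3, 11  →  {r0:0, r1:0, r2:1, r3:18}
[8] addi  r1, r0, 14  →  {r0:0, r1:14, r2:1, r3:18}
[9] add  r2, r2, r2  →  {r0:0, r1:14, r2:2, r3:18}

8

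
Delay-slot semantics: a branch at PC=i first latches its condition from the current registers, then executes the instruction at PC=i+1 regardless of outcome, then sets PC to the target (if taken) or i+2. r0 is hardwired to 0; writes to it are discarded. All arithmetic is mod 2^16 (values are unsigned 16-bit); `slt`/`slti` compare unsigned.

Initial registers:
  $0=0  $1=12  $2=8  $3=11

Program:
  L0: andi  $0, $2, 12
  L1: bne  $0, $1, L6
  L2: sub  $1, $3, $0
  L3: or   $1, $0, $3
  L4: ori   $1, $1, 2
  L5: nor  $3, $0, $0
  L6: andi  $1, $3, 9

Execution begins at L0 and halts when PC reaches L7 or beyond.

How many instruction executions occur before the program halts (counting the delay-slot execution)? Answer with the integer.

4

  step pc=0: andi  $0, $2, 12  regs=(0,12,8,11)
  step pc=1: bne  $0, $1, L6  cond=T  regs=(0,12,8,11)
  step pc=2: sub  $1, $3, $0  regs=(0,11,8,11)
  step pc=6: andi  $1, $3, 9  regs=(0,9,8,11)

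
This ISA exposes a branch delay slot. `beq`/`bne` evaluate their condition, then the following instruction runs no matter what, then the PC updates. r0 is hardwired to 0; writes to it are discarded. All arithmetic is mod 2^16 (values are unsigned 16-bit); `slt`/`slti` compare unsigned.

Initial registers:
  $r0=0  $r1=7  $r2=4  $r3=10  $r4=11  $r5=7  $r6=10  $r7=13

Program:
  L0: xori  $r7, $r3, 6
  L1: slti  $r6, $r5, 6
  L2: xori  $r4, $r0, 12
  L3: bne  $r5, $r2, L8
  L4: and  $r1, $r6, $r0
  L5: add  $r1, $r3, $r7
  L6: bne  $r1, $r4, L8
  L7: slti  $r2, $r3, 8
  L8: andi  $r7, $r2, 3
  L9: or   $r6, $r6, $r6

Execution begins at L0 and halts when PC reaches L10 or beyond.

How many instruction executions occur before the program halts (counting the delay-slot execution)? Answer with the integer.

[0] xori  $r7, $r3, 6  →  {$r0:0, $r1:7, $r2:4, $r3:10, $r4:11, $r5:7, $r6:10, $r7:12}
[1] slti  $r6, $r5, 6  →  {$r0:0, $r1:7, $r2:4, $r3:10, $r4:11, $r5:7, $r6:0, $r7:12}
[2] xori  $r4, $r0, 12  →  {$r0:0, $r1:7, $r2:4, $r3:10, $r4:12, $r5:7, $r6:0, $r7:12}
[3] bne  $r5, $r2, L8  →  {$r0:0, $r1:7, $r2:4, $r3:10, $r4:12, $r5:7, $r6:0, $r7:12}  ⟨branch taken⟩
[4] and  $r1, $r6, $r0  →  {$r0:0, $r1:0, $r2:4, $r3:10, $r4:12, $r5:7, $r6:0, $r7:12}
[8] andi  $r7, $r2, 3  →  {$r0:0, $r1:0, $r2:4, $r3:10, $r4:12, $r5:7, $r6:0, $r7:0}
[9] or   $r6, $r6, $r6  →  {$r0:0, $r1:0, $r2:4, $r3:10, $r4:12, $r5:7, $r6:0, $r7:0}

7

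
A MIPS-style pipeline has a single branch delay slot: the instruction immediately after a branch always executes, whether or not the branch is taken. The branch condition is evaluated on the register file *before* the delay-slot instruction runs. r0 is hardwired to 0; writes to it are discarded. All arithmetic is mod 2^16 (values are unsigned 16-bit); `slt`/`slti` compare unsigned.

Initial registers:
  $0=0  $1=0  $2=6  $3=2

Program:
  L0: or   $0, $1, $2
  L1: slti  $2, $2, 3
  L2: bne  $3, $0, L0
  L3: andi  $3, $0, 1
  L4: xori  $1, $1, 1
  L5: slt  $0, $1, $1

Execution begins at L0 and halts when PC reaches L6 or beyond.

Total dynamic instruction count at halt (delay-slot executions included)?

#0 or   $0, $1, $2 ; 0/0/6/2
#1 slti  $2, $2, 3 ; 0/0/0/2
#2 bne  $3, $0, L0 ; 0/0/0/2 ; →target
#3 andi  $3, $0, 1 ; 0/0/0/0
#0 or   $0, $1, $2 ; 0/0/0/0
#1 slti  $2, $2, 3 ; 0/0/1/0
#2 bne  $3, $0, L0 ; 0/0/1/0 ; →fallthru
#3 andi  $3, $0, 1 ; 0/0/1/0
#4 xori  $1, $1, 1 ; 0/1/1/0
#5 slt  $0, $1, $1 ; 0/1/1/0

10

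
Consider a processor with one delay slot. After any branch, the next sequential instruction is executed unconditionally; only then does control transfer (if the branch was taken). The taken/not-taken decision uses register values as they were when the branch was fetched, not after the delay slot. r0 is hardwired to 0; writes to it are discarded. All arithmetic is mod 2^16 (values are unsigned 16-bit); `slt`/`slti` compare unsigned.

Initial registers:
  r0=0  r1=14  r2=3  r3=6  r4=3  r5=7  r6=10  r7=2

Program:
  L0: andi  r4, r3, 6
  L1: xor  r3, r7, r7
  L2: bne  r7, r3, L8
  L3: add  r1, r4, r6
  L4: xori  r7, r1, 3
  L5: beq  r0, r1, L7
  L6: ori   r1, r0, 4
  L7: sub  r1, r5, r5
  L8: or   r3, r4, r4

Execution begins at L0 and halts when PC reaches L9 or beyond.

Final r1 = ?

#0 andi  r4, r3, 6 ; 0/14/3/6/6/7/10/2
#1 xor  r3, r7, r7 ; 0/14/3/0/6/7/10/2
#2 bne  r7, r3, L8 ; 0/14/3/0/6/7/10/2 ; →target
#3 add  r1, r4, r6 ; 0/16/3/0/6/7/10/2
#8 or   r3, r4, r4 ; 0/16/3/6/6/7/10/2

16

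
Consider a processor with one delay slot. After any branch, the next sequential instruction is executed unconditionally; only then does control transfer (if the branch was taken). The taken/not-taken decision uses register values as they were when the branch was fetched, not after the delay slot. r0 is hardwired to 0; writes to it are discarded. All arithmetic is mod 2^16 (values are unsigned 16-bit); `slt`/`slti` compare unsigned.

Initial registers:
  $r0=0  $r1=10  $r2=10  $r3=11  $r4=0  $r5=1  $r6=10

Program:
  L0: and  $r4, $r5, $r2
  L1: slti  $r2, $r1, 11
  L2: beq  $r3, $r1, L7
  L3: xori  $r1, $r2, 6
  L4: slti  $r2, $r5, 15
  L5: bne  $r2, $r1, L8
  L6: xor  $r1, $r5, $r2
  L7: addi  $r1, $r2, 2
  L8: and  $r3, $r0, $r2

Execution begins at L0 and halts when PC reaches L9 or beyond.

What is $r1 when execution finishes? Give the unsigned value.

#0 and  $r4, $r5, $r2 ; 0/10/10/11/0/1/10
#1 slti  $r2, $r1, 11 ; 0/10/1/11/0/1/10
#2 beq  $r3, $r1, L7 ; 0/10/1/11/0/1/10 ; →fallthru
#3 xori  $r1, $r2, 6 ; 0/7/1/11/0/1/10
#4 slti  $r2, $r5, 15 ; 0/7/1/11/0/1/10
#5 bne  $r2, $r1, L8 ; 0/7/1/11/0/1/10 ; →target
#6 xor  $r1, $r5, $r2 ; 0/0/1/11/0/1/10
#8 and  $r3, $r0, $r2 ; 0/0/1/0/0/1/10

0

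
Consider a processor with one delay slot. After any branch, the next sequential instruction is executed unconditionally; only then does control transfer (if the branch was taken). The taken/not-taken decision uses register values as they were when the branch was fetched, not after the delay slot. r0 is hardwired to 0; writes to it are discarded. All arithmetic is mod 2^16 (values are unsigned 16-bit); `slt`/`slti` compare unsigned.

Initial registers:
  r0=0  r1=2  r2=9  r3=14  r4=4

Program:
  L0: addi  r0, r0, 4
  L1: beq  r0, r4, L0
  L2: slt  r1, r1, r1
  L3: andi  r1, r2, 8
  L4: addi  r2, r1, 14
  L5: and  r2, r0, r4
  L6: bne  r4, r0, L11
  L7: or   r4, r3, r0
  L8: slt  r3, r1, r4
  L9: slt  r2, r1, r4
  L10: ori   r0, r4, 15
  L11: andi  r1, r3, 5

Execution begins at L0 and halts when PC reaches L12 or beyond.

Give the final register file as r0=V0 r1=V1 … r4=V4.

PC=0  addi  r0, r0, 4        | r0=0 r1=2 r2=9 r3=14 r4=4
PC=1  beq  r0, r4, L0        | r0=0 r1=2 r2=9 r3=14 r4=4  [not taken]
PC=2  slt  r1, r1, r1        | r0=0 r1=0 r2=9 r3=14 r4=4
PC=3  andi  r1, r2, 8        | r0=0 r1=8 r2=9 r3=14 r4=4
PC=4  addi  r2, r1, 14       | r0=0 r1=8 r2=22 r3=14 r4=4
PC=5  and  r2, r0, r4        | r0=0 r1=8 r2=0 r3=14 r4=4
PC=6  bne  r4, r0, L11       | r0=0 r1=8 r2=0 r3=14 r4=4  [TAKEN]
PC=7  or   r4, r3, r0        | r0=0 r1=8 r2=0 r3=14 r4=14
PC=11 andi  r1, r3, 5        | r0=0 r1=4 r2=0 r3=14 r4=14

r0=0 r1=4 r2=0 r3=14 r4=14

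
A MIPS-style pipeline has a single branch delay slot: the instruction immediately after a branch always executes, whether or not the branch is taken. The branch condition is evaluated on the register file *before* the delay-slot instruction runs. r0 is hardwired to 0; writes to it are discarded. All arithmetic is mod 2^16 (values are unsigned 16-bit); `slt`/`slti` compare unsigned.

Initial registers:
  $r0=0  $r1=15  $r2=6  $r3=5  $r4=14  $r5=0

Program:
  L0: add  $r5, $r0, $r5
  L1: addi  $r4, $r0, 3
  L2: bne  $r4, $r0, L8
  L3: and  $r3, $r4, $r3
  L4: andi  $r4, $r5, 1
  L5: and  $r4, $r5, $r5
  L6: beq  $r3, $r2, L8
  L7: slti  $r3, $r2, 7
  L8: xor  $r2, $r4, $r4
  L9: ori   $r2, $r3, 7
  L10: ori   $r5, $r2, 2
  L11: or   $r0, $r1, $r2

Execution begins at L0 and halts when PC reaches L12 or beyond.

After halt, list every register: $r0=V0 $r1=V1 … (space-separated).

$r0=0 $r1=15 $r2=7 $r3=1 $r4=3 $r5=7

PC=0  add  $r5, $r0, $r5     | $r0=0 $r1=15 $r2=6 $r3=5 $r4=14 $r5=0
PC=1  addi  $r4, $r0, 3      | $r0=0 $r1=15 $r2=6 $r3=5 $r4=3 $r5=0
PC=2  bne  $r4, $r0, L8      | $r0=0 $r1=15 $r2=6 $r3=5 $r4=3 $r5=0  [TAKEN]
PC=3  and  $r3, $r4, $r3     | $r0=0 $r1=15 $r2=6 $r3=1 $r4=3 $r5=0
PC=8  xor  $r2, $r4, $r4     | $r0=0 $r1=15 $r2=0 $r3=1 $r4=3 $r5=0
PC=9  ori   $r2, $r3, 7      | $r0=0 $r1=15 $r2=7 $r3=1 $r4=3 $r5=0
PC=10 ori   $r5, $r2, 2      | $r0=0 $r1=15 $r2=7 $r3=1 $r4=3 $r5=7
PC=11 or   $r0, $r1, $r2     | $r0=0 $r1=15 $r2=7 $r3=1 $r4=3 $r5=7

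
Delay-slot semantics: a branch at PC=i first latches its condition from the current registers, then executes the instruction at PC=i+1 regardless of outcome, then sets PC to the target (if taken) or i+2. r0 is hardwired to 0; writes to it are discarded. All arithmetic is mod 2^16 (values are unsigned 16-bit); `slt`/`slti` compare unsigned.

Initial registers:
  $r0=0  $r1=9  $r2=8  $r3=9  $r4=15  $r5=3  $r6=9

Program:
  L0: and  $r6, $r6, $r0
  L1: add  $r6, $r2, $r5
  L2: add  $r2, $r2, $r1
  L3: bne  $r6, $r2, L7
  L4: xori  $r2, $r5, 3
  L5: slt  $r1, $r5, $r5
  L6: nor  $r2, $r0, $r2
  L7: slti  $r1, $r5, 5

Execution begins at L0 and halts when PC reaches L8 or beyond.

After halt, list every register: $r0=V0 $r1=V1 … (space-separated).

$r0=0 $r1=1 $r2=0 $r3=9 $r4=15 $r5=3 $r6=11

PC=0  and  $r6, $r6, $r0     | $r0=0 $r1=9 $r2=8 $r3=9 $r4=15 $r5=3 $r6=0
PC=1  add  $r6, $r2, $r5     | $r0=0 $r1=9 $r2=8 $r3=9 $r4=15 $r5=3 $r6=11
PC=2  add  $r2, $r2, $r1     | $r0=0 $r1=9 $r2=17 $r3=9 $r4=15 $r5=3 $r6=11
PC=3  bne  $r6, $r2, L7      | $r0=0 $r1=9 $r2=17 $r3=9 $r4=15 $r5=3 $r6=11  [TAKEN]
PC=4  xori  $r2, $r5, 3      | $r0=0 $r1=9 $r2=0 $r3=9 $r4=15 $r5=3 $r6=11
PC=7  slti  $r1, $r5, 5      | $r0=0 $r1=1 $r2=0 $r3=9 $r4=15 $r5=3 $r6=11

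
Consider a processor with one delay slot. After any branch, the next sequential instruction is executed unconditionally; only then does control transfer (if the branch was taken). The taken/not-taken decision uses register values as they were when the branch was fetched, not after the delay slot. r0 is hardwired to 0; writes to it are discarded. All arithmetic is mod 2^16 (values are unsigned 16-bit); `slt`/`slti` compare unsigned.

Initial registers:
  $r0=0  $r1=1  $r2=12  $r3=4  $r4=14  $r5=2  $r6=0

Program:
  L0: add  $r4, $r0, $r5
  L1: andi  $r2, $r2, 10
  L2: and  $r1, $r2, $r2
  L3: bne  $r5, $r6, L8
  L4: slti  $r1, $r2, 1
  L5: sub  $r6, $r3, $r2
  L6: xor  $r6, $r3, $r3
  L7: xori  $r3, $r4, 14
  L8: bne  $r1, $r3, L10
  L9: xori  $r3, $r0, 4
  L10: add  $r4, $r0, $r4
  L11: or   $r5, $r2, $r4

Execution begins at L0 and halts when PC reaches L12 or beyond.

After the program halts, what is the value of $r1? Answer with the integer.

0

  step pc=0: add  $r4, $r0, $r5  regs=(0,1,12,4,2,2,0)
  step pc=1: andi  $r2, $r2, 10  regs=(0,1,8,4,2,2,0)
  step pc=2: and  $r1, $r2, $r2  regs=(0,8,8,4,2,2,0)
  step pc=3: bne  $r5, $r6, L8  cond=T  regs=(0,8,8,4,2,2,0)
  step pc=4: slti  $r1, $r2, 1  regs=(0,0,8,4,2,2,0)
  step pc=8: bne  $r1, $r3, L10  cond=T  regs=(0,0,8,4,2,2,0)
  step pc=9: xori  $r3, $r0, 4  regs=(0,0,8,4,2,2,0)
  step pc=10: add  $r4, $r0, $r4  regs=(0,0,8,4,2,2,0)
  step pc=11: or   $r5, $r2, $r4  regs=(0,0,8,4,2,10,0)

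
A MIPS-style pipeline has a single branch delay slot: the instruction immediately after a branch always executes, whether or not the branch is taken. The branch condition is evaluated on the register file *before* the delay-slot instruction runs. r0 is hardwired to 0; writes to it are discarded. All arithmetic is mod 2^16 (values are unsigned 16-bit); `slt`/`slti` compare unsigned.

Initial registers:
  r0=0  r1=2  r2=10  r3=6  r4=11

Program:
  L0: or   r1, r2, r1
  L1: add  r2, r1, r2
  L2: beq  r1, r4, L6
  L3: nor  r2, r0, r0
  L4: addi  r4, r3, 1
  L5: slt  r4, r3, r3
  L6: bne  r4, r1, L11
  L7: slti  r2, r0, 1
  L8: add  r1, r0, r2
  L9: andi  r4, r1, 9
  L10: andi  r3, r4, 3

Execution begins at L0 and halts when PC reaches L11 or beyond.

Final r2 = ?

#0 or   r1, r2, r1 ; 0/10/10/6/11
#1 add  r2, r1, r2 ; 0/10/20/6/11
#2 beq  r1, r4, L6 ; 0/10/20/6/11 ; →fallthru
#3 nor  r2, r0, r0 ; 0/10/65535/6/11
#4 addi  r4, r3, 1 ; 0/10/65535/6/7
#5 slt  r4, r3, r3 ; 0/10/65535/6/0
#6 bne  r4, r1, L11 ; 0/10/65535/6/0 ; →target
#7 slti  r2, r0, 1 ; 0/10/1/6/0

1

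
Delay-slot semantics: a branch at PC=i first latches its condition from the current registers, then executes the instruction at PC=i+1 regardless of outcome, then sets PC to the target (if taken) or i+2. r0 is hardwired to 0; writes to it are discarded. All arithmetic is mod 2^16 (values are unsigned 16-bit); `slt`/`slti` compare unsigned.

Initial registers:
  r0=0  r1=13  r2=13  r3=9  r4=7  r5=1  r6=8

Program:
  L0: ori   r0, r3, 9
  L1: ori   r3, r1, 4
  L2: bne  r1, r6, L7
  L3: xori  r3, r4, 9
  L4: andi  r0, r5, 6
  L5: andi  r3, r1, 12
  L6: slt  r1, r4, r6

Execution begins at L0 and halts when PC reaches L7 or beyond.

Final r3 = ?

  step pc=0: ori   r0, r3, 9  regs=(0,13,13,9,7,1,8)
  step pc=1: ori   r3, r1, 4  regs=(0,13,13,13,7,1,8)
  step pc=2: bne  r1, r6, L7  cond=T  regs=(0,13,13,13,7,1,8)
  step pc=3: xori  r3, r4, 9  regs=(0,13,13,14,7,1,8)

14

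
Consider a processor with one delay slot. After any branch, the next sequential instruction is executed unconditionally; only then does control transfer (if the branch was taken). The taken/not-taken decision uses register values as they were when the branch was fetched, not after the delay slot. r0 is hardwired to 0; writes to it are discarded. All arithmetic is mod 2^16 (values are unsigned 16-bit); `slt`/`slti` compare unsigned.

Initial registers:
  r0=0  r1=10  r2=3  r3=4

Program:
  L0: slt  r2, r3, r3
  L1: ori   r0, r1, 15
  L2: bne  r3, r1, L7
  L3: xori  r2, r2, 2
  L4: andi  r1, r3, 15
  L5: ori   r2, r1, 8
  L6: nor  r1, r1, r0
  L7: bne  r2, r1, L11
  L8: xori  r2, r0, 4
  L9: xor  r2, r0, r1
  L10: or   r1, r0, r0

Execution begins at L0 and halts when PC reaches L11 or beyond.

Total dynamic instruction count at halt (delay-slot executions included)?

6

  step pc=0: slt  r2, r3, r3  regs=(0,10,0,4)
  step pc=1: ori   r0, r1, 15  regs=(0,10,0,4)
  step pc=2: bne  r3, r1, L7  cond=T  regs=(0,10,0,4)
  step pc=3: xori  r2, r2, 2  regs=(0,10,2,4)
  step pc=7: bne  r2, r1, L11  cond=T  regs=(0,10,2,4)
  step pc=8: xori  r2, r0, 4  regs=(0,10,4,4)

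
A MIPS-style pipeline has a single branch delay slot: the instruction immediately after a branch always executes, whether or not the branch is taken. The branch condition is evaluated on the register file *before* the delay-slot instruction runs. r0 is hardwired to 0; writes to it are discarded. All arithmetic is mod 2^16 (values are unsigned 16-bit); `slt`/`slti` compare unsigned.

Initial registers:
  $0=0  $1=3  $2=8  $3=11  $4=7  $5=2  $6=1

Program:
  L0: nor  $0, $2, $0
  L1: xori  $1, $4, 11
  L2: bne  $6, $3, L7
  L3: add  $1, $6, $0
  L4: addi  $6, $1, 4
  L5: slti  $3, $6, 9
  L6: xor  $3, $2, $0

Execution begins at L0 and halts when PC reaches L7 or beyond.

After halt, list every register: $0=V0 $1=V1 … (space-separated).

  step pc=0: nor  $0, $2, $0  regs=(0,3,8,11,7,2,1)
  step pc=1: xori  $1, $4, 11  regs=(0,12,8,11,7,2,1)
  step pc=2: bne  $6, $3, L7  cond=T  regs=(0,12,8,11,7,2,1)
  step pc=3: add  $1, $6, $0  regs=(0,1,8,11,7,2,1)

$0=0 $1=1 $2=8 $3=11 $4=7 $5=2 $6=1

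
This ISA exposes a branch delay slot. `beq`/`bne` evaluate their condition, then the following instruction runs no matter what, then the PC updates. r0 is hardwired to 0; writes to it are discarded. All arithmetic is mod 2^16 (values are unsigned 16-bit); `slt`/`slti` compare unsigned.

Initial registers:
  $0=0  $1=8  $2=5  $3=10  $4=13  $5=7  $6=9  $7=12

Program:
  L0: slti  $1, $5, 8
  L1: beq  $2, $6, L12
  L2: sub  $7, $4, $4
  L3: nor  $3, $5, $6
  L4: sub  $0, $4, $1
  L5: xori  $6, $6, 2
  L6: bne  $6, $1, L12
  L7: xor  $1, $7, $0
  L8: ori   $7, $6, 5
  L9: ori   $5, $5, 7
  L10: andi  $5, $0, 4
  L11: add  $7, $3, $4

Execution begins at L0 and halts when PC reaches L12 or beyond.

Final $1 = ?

0

[0] slti  $1, $5, 8  →  {$0:0, $1:1, $2:5, $3:10, $4:13, $5:7, $6:9, $7:12}
[1] beq  $2, $6, L12  →  {$0:0, $1:1, $2:5, $3:10, $4:13, $5:7, $6:9, $7:12}  ⟨branch fallthrough⟩
[2] sub  $7, $4, $4  →  {$0:0, $1:1, $2:5, $3:10, $4:13, $5:7, $6:9, $7:0}
[3] nor  $3, $5, $6  →  {$0:0, $1:1, $2:5, $3:65520, $4:13, $5:7, $6:9, $7:0}
[4] sub  $0, $4, $1  →  {$0:0, $1:1, $2:5, $3:65520, $4:13, $5:7, $6:9, $7:0}
[5] xori  $6, $6, 2  →  {$0:0, $1:1, $2:5, $3:65520, $4:13, $5:7, $6:11, $7:0}
[6] bne  $6, $1, L12  →  {$0:0, $1:1, $2:5, $3:65520, $4:13, $5:7, $6:11, $7:0}  ⟨branch taken⟩
[7] xor  $1, $7, $0  →  {$0:0, $1:0, $2:5, $3:65520, $4:13, $5:7, $6:11, $7:0}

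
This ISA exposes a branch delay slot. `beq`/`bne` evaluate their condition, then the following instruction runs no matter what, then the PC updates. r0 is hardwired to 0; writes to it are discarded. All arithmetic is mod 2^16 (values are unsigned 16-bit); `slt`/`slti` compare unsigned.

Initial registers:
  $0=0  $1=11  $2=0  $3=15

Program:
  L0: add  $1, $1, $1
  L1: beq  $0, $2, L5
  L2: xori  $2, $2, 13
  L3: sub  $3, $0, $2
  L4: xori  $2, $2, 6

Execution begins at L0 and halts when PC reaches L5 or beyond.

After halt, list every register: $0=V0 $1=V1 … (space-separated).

$0=0 $1=22 $2=13 $3=15

[0] add  $1, $1, $1  →  {$0:0, $1:22, $2:0, $3:15}
[1] beq  $0, $2, L5  →  {$0:0, $1:22, $2:0, $3:15}  ⟨branch taken⟩
[2] xori  $2, $2, 13  →  {$0:0, $1:22, $2:13, $3:15}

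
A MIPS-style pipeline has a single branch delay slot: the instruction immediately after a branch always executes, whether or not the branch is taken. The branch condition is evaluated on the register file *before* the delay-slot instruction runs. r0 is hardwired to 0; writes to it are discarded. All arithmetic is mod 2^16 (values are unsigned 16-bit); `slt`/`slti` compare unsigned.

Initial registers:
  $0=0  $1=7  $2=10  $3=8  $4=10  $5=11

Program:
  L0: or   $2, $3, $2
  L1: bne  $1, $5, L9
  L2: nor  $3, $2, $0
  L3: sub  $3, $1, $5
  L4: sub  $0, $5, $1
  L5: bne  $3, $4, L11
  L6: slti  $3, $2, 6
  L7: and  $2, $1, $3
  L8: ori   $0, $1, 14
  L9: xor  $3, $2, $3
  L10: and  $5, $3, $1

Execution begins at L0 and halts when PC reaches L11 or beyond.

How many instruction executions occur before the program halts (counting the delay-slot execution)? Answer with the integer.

5

  step pc=0: or   $2, $3, $2  regs=(0,7,10,8,10,11)
  step pc=1: bne  $1, $5, L9  cond=T  regs=(0,7,10,8,10,11)
  step pc=2: nor  $3, $2, $0  regs=(0,7,10,65525,10,11)
  step pc=9: xor  $3, $2, $3  regs=(0,7,10,65535,10,11)
  step pc=10: and  $5, $3, $1  regs=(0,7,10,65535,10,7)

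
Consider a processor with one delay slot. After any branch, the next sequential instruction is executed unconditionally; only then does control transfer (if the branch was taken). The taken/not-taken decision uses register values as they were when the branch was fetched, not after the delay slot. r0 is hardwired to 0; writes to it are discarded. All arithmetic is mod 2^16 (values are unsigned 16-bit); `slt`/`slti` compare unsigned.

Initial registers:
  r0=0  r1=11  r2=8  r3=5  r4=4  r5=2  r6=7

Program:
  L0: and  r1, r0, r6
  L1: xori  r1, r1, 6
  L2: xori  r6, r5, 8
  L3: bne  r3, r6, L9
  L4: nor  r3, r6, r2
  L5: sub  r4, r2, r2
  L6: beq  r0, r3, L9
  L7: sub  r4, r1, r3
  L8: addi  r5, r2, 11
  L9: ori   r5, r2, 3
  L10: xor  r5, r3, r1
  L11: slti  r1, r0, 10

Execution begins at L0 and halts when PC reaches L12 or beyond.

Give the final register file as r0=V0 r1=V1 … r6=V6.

r0=0 r1=1 r2=8 r3=65525 r4=4 r5=65523 r6=10

[0] and  r1, r0, r6  →  {r0:0, r1:0, r2:8, r3:5, r4:4, r5:2, r6:7}
[1] xori  r1, r1, 6  →  {r0:0, r1:6, r2:8, r3:5, r4:4, r5:2, r6:7}
[2] xori  r6, r5, 8  →  {r0:0, r1:6, r2:8, r3:5, r4:4, r5:2, r6:10}
[3] bne  r3, r6, L9  →  {r0:0, r1:6, r2:8, r3:5, r4:4, r5:2, r6:10}  ⟨branch taken⟩
[4] nor  r3, r6, r2  →  {r0:0, r1:6, r2:8, r3:65525, r4:4, r5:2, r6:10}
[9] ori   r5, r2, 3  →  {r0:0, r1:6, r2:8, r3:65525, r4:4, r5:11, r6:10}
[10] xor  r5, r3, r1  →  {r0:0, r1:6, r2:8, r3:65525, r4:4, r5:65523, r6:10}
[11] slti  r1, r0, 10  →  {r0:0, r1:1, r2:8, r3:65525, r4:4, r5:65523, r6:10}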